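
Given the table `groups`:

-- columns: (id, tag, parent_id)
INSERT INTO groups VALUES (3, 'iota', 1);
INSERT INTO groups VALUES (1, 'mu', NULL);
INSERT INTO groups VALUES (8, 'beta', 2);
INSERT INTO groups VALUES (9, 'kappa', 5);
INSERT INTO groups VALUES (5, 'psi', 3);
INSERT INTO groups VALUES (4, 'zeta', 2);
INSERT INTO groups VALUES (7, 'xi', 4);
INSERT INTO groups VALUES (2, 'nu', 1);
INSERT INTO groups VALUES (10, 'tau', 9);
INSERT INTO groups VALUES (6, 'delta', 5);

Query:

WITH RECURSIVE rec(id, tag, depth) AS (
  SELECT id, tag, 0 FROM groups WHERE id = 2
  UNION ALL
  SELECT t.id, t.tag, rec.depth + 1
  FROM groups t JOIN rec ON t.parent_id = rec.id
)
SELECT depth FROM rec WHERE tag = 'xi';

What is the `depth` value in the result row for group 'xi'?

2

Base: id=2 (nu) at depth 0.
Iteration 1: rows with parent_id in {2} -> zeta (id 4, depth 1), beta (id 8, depth 1).
Iteration 2: rows with parent_id in {4,8} -> xi (id 7, depth 2).
Iteration 3: no rows with parent_id in {7}; recursion stops.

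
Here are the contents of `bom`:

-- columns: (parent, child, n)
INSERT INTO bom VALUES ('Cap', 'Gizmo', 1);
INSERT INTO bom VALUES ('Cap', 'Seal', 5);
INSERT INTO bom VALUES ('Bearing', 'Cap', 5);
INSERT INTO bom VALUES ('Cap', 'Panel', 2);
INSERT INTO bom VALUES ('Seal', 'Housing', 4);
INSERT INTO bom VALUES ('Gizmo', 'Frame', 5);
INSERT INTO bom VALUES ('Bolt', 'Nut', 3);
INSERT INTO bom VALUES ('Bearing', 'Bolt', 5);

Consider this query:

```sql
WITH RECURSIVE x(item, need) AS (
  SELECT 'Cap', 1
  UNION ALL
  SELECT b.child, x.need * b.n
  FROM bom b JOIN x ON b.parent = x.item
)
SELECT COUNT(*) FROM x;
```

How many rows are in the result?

6

Base: (Cap, need=1).
Iteration 1: components of {Cap} -> Gizmo = 1*1 = 1, Panel = 1*2 = 2, Seal = 1*5 = 5.
Iteration 2: components of {Gizmo,Panel,Seal} -> Frame = 1*5 = 5, Housing = 5*4 = 20.
Iteration 3: no further components; recursion stops.
Total rows emitted: 6.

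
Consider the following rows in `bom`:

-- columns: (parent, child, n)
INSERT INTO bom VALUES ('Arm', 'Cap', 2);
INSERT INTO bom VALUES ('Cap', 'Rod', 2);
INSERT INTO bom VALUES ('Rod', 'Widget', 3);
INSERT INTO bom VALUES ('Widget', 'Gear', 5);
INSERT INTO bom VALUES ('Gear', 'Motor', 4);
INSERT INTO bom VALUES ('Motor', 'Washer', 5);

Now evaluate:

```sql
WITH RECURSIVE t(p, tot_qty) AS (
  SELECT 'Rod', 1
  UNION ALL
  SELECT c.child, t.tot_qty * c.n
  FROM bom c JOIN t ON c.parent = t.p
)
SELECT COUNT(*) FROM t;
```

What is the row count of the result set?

Base: (Rod, tot_qty=1).
Iteration 1: components of {Rod} -> Widget = 1*3 = 3.
Iteration 2: components of {Widget} -> Gear = 3*5 = 15.
Iteration 3: components of {Gear} -> Motor = 15*4 = 60.
Iteration 4: components of {Motor} -> Washer = 60*5 = 300.
Iteration 5: no further components; recursion stops.
Total rows emitted: 5.

5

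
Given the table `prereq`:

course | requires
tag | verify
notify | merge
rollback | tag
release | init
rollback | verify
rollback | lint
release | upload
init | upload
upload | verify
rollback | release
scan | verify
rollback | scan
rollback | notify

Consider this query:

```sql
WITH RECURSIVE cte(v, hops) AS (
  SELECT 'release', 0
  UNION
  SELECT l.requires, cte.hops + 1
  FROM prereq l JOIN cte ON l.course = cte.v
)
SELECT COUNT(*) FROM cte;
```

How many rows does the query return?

Base: (release, hops=0).
Iteration 1: edges from {release} -> (init, hops=1), (upload, hops=1).
Iteration 2: edges from {init,upload} -> (upload, hops=2), (verify, hops=2).
Iteration 3: edges from {upload,verify} -> (verify, hops=3).
Iteration 4: no outgoing edges from {verify}; recursion stops.
Total rows emitted: 6.

6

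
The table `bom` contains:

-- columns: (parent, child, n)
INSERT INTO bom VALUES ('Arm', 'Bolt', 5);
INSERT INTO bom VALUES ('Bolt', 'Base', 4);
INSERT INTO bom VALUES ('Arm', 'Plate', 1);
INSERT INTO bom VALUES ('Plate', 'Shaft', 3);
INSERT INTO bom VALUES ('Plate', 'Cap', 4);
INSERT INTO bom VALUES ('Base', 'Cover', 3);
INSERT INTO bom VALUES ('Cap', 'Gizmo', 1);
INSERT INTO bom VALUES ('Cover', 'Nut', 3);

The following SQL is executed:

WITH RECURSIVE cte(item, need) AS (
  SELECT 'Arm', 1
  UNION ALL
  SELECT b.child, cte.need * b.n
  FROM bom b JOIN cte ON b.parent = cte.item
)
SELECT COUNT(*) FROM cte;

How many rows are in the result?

9

Base: (Arm, need=1).
Iteration 1: components of {Arm} -> Bolt = 1*5 = 5, Plate = 1*1 = 1.
Iteration 2: components of {Bolt,Plate} -> Base = 5*4 = 20, Cap = 1*4 = 4, Shaft = 1*3 = 3.
Iteration 3: components of {Base,Cap,Shaft} -> Cover = 20*3 = 60, Gizmo = 4*1 = 4.
Iteration 4: components of {Cover,Gizmo} -> Nut = 60*3 = 180.
Iteration 5: no further components; recursion stops.
Total rows emitted: 9.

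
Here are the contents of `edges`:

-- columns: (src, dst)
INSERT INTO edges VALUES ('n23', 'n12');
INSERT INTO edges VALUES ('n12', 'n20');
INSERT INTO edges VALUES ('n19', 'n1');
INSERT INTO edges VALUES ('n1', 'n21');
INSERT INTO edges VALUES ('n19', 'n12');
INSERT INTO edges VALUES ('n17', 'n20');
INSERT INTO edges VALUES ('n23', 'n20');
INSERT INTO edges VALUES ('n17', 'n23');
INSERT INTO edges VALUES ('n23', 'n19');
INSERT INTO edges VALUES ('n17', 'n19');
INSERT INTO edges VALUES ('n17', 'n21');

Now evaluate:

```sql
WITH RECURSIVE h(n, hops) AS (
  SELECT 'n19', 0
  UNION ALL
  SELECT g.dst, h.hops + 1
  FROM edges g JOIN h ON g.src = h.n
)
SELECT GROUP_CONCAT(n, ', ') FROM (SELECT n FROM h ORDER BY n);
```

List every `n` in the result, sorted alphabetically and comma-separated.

Base: (n19, hops=0).
Iteration 1: edges from {n19} -> (n1, hops=1), (n12, hops=1).
Iteration 2: edges from {n1,n12} -> (n20, hops=2), (n21, hops=2).
Iteration 3: no outgoing edges from {n20,n21}; recursion stops.

n1, n12, n19, n20, n21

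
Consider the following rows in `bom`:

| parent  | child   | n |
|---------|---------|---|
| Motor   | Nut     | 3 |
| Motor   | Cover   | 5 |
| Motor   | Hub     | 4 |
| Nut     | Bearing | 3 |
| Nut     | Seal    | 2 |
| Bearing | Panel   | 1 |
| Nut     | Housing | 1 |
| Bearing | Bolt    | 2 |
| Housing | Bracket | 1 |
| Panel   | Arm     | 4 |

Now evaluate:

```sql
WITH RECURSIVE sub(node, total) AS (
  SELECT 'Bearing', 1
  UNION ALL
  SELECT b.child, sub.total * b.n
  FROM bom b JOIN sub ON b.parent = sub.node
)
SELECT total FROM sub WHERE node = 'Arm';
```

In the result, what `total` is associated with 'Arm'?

Base: (Bearing, total=1).
Iteration 1: components of {Bearing} -> Bolt = 1*2 = 2, Panel = 1*1 = 1.
Iteration 2: components of {Bolt,Panel} -> Arm = 1*4 = 4.
Iteration 3: no further components; recursion stops.

4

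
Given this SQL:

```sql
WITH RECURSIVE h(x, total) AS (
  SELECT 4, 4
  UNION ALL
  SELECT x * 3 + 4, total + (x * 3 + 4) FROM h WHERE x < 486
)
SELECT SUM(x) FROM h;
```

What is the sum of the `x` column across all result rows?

Base: x=4, total=4.
Iteration 1: 4 < 486 holds -> x = 4 * 3 + 4 = 16, total = 4 + 16 = 20.
Iteration 2: 16 < 486 holds -> x = 16 * 3 + 4 = 52, total = 20 + 52 = 72.
Iteration 3: 52 < 486 holds -> x = 52 * 3 + 4 = 160, total = 72 + 160 = 232.
Iteration 4: 160 < 486 holds -> x = 160 * 3 + 4 = 484, total = 232 + 484 = 716.
Iteration 5: 484 < 486 holds -> x = 484 * 3 + 4 = 1456, total = 716 + 1456 = 2172.
Iteration 6: 1456 < 486 fails; recursion stops.
SUM(x) = 4 + 16 + 52 + 160 + 484 + 1456 = 2172.

2172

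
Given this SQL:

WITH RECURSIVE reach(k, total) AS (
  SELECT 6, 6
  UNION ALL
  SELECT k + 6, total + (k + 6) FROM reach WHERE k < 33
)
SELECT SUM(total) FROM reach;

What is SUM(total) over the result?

Base: k=6, total=6.
Iteration 1: 6 < 33 holds -> k = 6 + 6 = 12, total = 6 + 12 = 18.
Iteration 2: 12 < 33 holds -> k = 12 + 6 = 18, total = 18 + 18 = 36.
Iteration 3: 18 < 33 holds -> k = 18 + 6 = 24, total = 36 + 24 = 60.
Iteration 4: 24 < 33 holds -> k = 24 + 6 = 30, total = 60 + 30 = 90.
Iteration 5: 30 < 33 holds -> k = 30 + 6 = 36, total = 90 + 36 = 126.
Iteration 6: 36 < 33 fails; recursion stops.
SUM(total) = 6 + 18 + 36 + 60 + 90 + 126 = 336.

336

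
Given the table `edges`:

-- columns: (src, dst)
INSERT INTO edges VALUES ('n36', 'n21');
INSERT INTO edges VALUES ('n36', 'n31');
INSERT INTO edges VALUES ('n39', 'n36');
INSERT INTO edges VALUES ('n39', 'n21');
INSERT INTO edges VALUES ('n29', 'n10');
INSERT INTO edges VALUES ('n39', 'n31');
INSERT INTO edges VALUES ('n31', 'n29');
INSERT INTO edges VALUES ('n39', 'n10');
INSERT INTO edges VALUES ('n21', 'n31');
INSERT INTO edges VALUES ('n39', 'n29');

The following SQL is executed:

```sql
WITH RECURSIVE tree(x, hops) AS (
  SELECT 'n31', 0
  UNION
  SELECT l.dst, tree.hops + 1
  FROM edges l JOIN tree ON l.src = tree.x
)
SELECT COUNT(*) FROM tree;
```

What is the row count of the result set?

3

Base: (n31, hops=0).
Iteration 1: edges from {n31} -> (n29, hops=1).
Iteration 2: edges from {n29} -> (n10, hops=2).
Iteration 3: no outgoing edges from {n10}; recursion stops.
Total rows emitted: 3.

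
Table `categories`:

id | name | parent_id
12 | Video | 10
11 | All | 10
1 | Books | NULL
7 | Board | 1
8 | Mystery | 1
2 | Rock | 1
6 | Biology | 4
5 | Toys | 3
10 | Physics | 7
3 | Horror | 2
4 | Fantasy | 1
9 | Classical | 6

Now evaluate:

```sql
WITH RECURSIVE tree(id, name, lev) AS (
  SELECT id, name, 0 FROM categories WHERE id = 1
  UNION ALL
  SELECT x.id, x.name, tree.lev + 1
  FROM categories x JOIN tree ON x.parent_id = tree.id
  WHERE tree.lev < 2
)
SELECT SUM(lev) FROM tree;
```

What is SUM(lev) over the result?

Base: id=1 (Books) at lev 0.
Iteration 1: rows with parent_id in {1} -> Rock (id 2, lev 1), Fantasy (id 4, lev 1), Board (id 7, lev 1), Mystery (id 8, lev 1).
Iteration 2: rows with parent_id in {2,4,7,8} -> Horror (id 3, lev 2), Biology (id 6, lev 2), Physics (id 10, lev 2).
Iteration 3: lev < 2 fails for all current rows; recursion stops.
SUM(lev) = 0 + 1 + 1 + 1 + 1 + 2 + 2 + 2 = 10.

10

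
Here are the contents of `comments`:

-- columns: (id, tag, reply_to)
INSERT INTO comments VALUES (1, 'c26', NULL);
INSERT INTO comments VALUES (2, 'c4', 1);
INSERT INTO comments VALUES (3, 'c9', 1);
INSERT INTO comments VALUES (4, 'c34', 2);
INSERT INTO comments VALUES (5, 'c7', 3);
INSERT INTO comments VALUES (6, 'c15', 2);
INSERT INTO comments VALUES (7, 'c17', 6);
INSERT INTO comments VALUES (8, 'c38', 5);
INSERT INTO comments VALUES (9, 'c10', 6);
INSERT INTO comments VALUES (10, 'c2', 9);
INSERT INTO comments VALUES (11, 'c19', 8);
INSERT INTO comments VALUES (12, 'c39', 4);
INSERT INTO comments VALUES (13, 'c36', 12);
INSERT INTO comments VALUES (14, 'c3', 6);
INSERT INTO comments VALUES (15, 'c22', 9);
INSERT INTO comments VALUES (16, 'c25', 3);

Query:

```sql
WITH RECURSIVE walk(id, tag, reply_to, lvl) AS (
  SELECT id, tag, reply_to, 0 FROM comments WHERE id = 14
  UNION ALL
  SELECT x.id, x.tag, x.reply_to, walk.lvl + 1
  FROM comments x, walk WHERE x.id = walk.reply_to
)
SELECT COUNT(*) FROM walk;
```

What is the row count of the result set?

4

Base: id=14 (c3), reply_to=6, lvl 0.
Iteration 1: join on id=6 -> c15 (id 6, reply_to=2, lvl 1).
Iteration 2: join on id=2 -> c4 (id 2, reply_to=1, lvl 2).
Iteration 3: join on id=1 -> c26 (id 1, reply_to=NULL, lvl 3).
Iteration 4: reply_to is NULL; no match; recursion stops.
Total rows emitted: 4.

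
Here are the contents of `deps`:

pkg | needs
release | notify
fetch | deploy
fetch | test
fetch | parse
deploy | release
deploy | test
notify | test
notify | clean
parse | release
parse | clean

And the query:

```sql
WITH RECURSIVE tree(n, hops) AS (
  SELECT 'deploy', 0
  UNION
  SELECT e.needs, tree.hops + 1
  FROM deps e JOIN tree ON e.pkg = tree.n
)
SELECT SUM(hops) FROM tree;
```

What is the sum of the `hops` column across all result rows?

Base: (deploy, hops=0).
Iteration 1: edges from {deploy} -> (release, hops=1), (test, hops=1).
Iteration 2: edges from {release,test} -> (notify, hops=2).
Iteration 3: edges from {notify} -> (clean, hops=3), (test, hops=3).
Iteration 4: no outgoing edges from {clean,test}; recursion stops.
SUM(hops) = 0 + 1 + 1 + 2 + 3 + 3 = 10.

10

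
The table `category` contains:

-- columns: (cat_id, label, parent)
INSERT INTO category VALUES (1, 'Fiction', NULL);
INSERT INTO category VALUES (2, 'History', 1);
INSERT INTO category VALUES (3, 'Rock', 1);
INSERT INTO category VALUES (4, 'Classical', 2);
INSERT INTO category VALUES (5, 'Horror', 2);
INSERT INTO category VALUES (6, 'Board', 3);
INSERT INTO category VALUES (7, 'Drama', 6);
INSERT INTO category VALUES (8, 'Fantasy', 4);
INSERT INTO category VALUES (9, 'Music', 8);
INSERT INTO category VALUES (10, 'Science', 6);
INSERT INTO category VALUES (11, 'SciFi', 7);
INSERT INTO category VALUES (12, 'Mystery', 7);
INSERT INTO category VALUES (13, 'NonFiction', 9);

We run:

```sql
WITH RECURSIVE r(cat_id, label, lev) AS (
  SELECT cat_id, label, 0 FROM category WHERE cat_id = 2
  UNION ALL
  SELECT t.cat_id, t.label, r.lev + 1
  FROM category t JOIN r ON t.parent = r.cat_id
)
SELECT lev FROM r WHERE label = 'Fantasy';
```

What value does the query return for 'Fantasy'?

2

Base: cat_id=2 (History) at lev 0.
Iteration 1: rows with parent in {2} -> Classical (id 4, lev 1), Horror (id 5, lev 1).
Iteration 2: rows with parent in {4,5} -> Fantasy (id 8, lev 2).
Iteration 3: rows with parent in {8} -> Music (id 9, lev 3).
Iteration 4: rows with parent in {9} -> NonFiction (id 13, lev 4).
Iteration 5: no rows with parent in {13}; recursion stops.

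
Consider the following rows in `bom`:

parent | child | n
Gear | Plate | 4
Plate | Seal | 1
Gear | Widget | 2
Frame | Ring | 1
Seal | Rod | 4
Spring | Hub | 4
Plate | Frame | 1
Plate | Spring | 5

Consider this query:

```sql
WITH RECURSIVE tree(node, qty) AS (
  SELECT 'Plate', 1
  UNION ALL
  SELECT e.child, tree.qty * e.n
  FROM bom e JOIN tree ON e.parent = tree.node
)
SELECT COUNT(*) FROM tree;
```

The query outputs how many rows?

7

Base: (Plate, qty=1).
Iteration 1: components of {Plate} -> Frame = 1*1 = 1, Seal = 1*1 = 1, Spring = 1*5 = 5.
Iteration 2: components of {Frame,Seal,Spring} -> Hub = 5*4 = 20, Ring = 1*1 = 1, Rod = 1*4 = 4.
Iteration 3: no further components; recursion stops.
Total rows emitted: 7.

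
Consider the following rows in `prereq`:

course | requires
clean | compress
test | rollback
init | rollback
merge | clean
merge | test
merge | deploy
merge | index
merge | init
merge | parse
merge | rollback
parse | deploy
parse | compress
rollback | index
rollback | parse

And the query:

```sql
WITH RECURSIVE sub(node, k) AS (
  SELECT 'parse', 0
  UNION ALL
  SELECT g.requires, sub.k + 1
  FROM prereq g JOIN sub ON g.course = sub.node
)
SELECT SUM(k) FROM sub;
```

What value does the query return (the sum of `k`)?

Base: (parse, k=0).
Iteration 1: edges from {parse} -> (compress, k=1), (deploy, k=1).
Iteration 2: no outgoing edges from {compress,deploy}; recursion stops.
SUM(k) = 0 + 1 + 1 = 2.

2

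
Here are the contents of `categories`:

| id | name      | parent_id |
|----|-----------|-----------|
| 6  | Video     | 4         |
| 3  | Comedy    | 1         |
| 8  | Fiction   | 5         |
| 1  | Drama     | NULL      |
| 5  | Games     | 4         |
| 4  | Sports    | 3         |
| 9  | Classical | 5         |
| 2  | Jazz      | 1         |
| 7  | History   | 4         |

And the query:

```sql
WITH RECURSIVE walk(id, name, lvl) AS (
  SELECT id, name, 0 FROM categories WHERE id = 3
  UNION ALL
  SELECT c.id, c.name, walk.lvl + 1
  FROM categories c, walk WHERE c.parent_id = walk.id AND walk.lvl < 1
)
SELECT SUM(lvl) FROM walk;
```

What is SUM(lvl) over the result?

1

Base: id=3 (Comedy) at lvl 0.
Iteration 1: rows with parent_id in {3} -> Sports (id 4, lvl 1).
Iteration 2: lvl < 1 fails for all current rows; recursion stops.
SUM(lvl) = 0 + 1 = 1.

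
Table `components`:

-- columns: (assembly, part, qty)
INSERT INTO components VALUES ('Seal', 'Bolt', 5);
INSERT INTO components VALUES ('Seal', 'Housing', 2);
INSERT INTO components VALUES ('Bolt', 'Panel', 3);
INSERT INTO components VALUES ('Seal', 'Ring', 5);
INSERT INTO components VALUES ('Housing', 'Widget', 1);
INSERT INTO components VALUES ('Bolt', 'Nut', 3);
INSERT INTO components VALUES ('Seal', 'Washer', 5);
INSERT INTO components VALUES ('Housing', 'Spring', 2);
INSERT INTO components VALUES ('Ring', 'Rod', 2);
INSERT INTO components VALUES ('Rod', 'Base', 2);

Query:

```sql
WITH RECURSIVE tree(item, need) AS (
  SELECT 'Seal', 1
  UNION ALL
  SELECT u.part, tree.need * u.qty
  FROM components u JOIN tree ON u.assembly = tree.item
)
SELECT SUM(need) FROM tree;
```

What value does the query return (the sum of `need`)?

Base: (Seal, need=1).
Iteration 1: components of {Seal} -> Bolt = 1*5 = 5, Housing = 1*2 = 2, Ring = 1*5 = 5, Washer = 1*5 = 5.
Iteration 2: components of {Bolt,Housing,Ring,Washer} -> Nut = 5*3 = 15, Panel = 5*3 = 15, Rod = 5*2 = 10, Spring = 2*2 = 4, Widget = 2*1 = 2.
Iteration 3: components of {Nut,Panel,Rod,Spring,Widget} -> Base = 10*2 = 20.
Iteration 4: no further components; recursion stops.
SUM(need) = 1 + 5 + 2 + 5 + 5 + 15 + 15 + 2 + 4 + 10 + 20 = 84.

84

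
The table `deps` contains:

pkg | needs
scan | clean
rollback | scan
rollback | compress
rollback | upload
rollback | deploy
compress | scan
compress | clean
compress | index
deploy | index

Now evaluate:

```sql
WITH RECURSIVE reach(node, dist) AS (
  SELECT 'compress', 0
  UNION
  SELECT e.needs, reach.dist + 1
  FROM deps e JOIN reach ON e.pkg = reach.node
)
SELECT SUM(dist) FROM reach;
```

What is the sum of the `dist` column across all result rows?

5

Base: (compress, dist=0).
Iteration 1: edges from {compress} -> (clean, dist=1), (index, dist=1), (scan, dist=1).
Iteration 2: edges from {clean,index,scan} -> (clean, dist=2).
Iteration 3: no outgoing edges from {clean}; recursion stops.
SUM(dist) = 0 + 1 + 1 + 1 + 2 = 5.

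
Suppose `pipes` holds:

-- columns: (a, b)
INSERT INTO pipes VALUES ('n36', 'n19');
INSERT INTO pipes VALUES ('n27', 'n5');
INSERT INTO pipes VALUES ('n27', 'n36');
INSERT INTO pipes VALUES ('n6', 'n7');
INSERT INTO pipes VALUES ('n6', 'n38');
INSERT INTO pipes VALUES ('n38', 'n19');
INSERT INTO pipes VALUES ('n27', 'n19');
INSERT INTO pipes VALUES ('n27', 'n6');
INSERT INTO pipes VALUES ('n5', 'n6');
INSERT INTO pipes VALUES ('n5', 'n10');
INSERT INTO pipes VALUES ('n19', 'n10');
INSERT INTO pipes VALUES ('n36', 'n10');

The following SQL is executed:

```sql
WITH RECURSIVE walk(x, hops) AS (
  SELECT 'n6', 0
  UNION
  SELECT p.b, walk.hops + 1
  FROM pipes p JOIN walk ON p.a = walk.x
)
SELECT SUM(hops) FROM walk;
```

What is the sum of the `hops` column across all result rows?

Base: (n6, hops=0).
Iteration 1: edges from {n6} -> (n38, hops=1), (n7, hops=1).
Iteration 2: edges from {n38,n7} -> (n19, hops=2).
Iteration 3: edges from {n19} -> (n10, hops=3).
Iteration 4: no outgoing edges from {n10}; recursion stops.
SUM(hops) = 0 + 1 + 1 + 2 + 3 = 7.

7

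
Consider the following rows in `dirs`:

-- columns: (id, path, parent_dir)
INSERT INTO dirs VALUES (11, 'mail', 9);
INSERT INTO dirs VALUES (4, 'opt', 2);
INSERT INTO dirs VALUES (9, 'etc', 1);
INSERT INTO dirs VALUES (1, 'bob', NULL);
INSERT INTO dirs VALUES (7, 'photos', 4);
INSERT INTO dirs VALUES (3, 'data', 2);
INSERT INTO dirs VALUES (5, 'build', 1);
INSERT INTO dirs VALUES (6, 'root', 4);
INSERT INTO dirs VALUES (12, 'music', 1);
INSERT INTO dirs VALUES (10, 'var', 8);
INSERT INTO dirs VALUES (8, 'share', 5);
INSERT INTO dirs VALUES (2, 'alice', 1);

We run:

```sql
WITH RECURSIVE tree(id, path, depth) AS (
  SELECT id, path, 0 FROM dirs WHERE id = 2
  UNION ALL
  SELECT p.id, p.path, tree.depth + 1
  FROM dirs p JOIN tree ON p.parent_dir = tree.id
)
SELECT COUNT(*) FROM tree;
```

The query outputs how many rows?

5

Base: id=2 (alice) at depth 0.
Iteration 1: rows with parent_dir in {2} -> data (id 3, depth 1), opt (id 4, depth 1).
Iteration 2: rows with parent_dir in {3,4} -> root (id 6, depth 2), photos (id 7, depth 2).
Iteration 3: no rows with parent_dir in {6,7}; recursion stops.
Total rows emitted: 5.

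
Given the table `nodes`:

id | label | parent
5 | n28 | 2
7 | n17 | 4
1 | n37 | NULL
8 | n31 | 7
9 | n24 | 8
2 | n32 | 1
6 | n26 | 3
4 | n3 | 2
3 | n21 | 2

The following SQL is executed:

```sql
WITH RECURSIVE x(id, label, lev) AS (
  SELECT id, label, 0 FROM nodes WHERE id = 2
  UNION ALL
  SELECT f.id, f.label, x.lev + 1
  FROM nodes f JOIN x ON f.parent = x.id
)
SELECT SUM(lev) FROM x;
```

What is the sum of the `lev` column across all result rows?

Base: id=2 (n32) at lev 0.
Iteration 1: rows with parent in {2} -> n21 (id 3, lev 1), n3 (id 4, lev 1), n28 (id 5, lev 1).
Iteration 2: rows with parent in {3,4,5} -> n26 (id 6, lev 2), n17 (id 7, lev 2).
Iteration 3: rows with parent in {6,7} -> n31 (id 8, lev 3).
Iteration 4: rows with parent in {8} -> n24 (id 9, lev 4).
Iteration 5: no rows with parent in {9}; recursion stops.
SUM(lev) = 0 + 1 + 1 + 1 + 2 + 2 + 3 + 4 = 14.

14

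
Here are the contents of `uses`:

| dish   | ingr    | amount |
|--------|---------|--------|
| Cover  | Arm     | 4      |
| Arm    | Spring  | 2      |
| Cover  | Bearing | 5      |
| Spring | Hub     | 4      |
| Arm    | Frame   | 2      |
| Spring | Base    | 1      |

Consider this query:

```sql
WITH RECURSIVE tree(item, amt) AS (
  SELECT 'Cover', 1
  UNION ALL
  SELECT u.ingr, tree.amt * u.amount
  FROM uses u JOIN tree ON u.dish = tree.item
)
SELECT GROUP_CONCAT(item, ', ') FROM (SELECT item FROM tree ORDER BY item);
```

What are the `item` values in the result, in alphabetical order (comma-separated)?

Base: (Cover, amt=1).
Iteration 1: components of {Cover} -> Arm = 1*4 = 4, Bearing = 1*5 = 5.
Iteration 2: components of {Arm,Bearing} -> Frame = 4*2 = 8, Spring = 4*2 = 8.
Iteration 3: components of {Frame,Spring} -> Base = 8*1 = 8, Hub = 8*4 = 32.
Iteration 4: no further components; recursion stops.

Arm, Base, Bearing, Cover, Frame, Hub, Spring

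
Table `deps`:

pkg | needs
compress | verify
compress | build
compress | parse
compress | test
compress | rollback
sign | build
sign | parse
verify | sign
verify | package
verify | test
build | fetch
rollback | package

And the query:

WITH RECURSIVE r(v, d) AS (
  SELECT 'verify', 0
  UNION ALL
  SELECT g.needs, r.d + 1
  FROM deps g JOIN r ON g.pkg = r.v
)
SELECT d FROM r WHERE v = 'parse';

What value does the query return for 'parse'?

2

Base: (verify, d=0).
Iteration 1: edges from {verify} -> (package, d=1), (sign, d=1), (test, d=1).
Iteration 2: edges from {package,sign,test} -> (build, d=2), (parse, d=2).
Iteration 3: edges from {build,parse} -> (fetch, d=3).
Iteration 4: no outgoing edges from {fetch}; recursion stops.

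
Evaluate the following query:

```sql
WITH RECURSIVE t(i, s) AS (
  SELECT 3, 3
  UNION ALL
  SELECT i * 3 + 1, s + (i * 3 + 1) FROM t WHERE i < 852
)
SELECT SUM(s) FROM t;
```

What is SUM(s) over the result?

5712

Base: i=3, s=3.
Iteration 1: 3 < 852 holds -> i = 3 * 3 + 1 = 10, s = 3 + 10 = 13.
Iteration 2: 10 < 852 holds -> i = 10 * 3 + 1 = 31, s = 13 + 31 = 44.
Iteration 3: 31 < 852 holds -> i = 31 * 3 + 1 = 94, s = 44 + 94 = 138.
Iteration 4: 94 < 852 holds -> i = 94 * 3 + 1 = 283, s = 138 + 283 = 421.
Iteration 5: 283 < 852 holds -> i = 283 * 3 + 1 = 850, s = 421 + 850 = 1271.
Iteration 6: 850 < 852 holds -> i = 850 * 3 + 1 = 2551, s = 1271 + 2551 = 3822.
Iteration 7: 2551 < 852 fails; recursion stops.
SUM(s) = 3 + 13 + 44 + 138 + 421 + 1271 + 3822 = 5712.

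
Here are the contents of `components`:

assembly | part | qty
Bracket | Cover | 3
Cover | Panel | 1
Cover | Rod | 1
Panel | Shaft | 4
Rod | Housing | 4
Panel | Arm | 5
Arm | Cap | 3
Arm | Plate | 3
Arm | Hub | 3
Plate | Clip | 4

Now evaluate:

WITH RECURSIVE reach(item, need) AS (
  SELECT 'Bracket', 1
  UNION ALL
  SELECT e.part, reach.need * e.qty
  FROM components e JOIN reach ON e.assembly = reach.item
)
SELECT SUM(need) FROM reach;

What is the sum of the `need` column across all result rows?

Base: (Bracket, need=1).
Iteration 1: components of {Bracket} -> Cover = 1*3 = 3.
Iteration 2: components of {Cover} -> Panel = 3*1 = 3, Rod = 3*1 = 3.
Iteration 3: components of {Panel,Rod} -> Arm = 3*5 = 15, Housing = 3*4 = 12, Shaft = 3*4 = 12.
Iteration 4: components of {Arm,Housing,Shaft} -> Cap = 15*3 = 45, Hub = 15*3 = 45, Plate = 15*3 = 45.
Iteration 5: components of {Cap,Hub,Plate} -> Clip = 45*4 = 180.
Iteration 6: no further components; recursion stops.
SUM(need) = 1 + 3 + 3 + 3 + 12 + 15 + 12 + 45 + 45 + 45 + 180 = 364.

364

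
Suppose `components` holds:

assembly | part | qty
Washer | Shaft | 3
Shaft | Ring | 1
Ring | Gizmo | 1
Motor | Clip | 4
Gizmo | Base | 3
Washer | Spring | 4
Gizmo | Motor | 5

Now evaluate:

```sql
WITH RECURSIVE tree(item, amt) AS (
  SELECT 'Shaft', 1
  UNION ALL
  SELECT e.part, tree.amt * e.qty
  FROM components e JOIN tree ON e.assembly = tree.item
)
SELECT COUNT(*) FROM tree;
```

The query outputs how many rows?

6

Base: (Shaft, amt=1).
Iteration 1: components of {Shaft} -> Ring = 1*1 = 1.
Iteration 2: components of {Ring} -> Gizmo = 1*1 = 1.
Iteration 3: components of {Gizmo} -> Base = 1*3 = 3, Motor = 1*5 = 5.
Iteration 4: components of {Base,Motor} -> Clip = 5*4 = 20.
Iteration 5: no further components; recursion stops.
Total rows emitted: 6.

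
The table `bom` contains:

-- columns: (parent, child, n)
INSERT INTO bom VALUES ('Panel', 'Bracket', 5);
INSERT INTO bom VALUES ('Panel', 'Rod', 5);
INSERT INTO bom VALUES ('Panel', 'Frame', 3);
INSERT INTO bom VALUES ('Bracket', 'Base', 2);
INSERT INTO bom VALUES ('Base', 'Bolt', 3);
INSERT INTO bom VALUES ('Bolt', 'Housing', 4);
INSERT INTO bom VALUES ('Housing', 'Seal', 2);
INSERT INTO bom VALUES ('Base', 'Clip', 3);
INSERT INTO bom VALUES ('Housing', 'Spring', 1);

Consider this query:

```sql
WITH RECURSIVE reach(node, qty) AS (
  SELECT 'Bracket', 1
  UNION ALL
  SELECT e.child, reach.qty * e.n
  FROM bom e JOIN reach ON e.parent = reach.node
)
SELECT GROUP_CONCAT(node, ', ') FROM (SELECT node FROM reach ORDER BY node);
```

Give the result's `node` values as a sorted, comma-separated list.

Base: (Bracket, qty=1).
Iteration 1: components of {Bracket} -> Base = 1*2 = 2.
Iteration 2: components of {Base} -> Bolt = 2*3 = 6, Clip = 2*3 = 6.
Iteration 3: components of {Bolt,Clip} -> Housing = 6*4 = 24.
Iteration 4: components of {Housing} -> Seal = 24*2 = 48, Spring = 24*1 = 24.
Iteration 5: no further components; recursion stops.

Base, Bolt, Bracket, Clip, Housing, Seal, Spring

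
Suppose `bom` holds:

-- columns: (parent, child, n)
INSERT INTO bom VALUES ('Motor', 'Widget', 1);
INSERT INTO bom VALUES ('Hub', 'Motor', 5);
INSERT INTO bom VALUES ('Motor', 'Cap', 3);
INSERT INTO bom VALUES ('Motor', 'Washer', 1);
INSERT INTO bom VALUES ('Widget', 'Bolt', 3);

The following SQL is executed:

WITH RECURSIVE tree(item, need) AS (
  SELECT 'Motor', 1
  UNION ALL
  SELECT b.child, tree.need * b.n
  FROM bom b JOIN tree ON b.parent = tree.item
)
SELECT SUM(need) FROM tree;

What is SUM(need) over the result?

Base: (Motor, need=1).
Iteration 1: components of {Motor} -> Cap = 1*3 = 3, Washer = 1*1 = 1, Widget = 1*1 = 1.
Iteration 2: components of {Cap,Washer,Widget} -> Bolt = 1*3 = 3.
Iteration 3: no further components; recursion stops.
SUM(need) = 1 + 1 + 3 + 1 + 3 = 9.

9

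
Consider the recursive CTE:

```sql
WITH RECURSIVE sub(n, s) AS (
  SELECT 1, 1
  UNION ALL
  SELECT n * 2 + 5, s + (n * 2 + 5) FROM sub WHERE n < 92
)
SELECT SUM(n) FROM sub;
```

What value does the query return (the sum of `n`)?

348

Base: n=1, s=1.
Iteration 1: 1 < 92 holds -> n = 1 * 2 + 5 = 7, s = 1 + 7 = 8.
Iteration 2: 7 < 92 holds -> n = 7 * 2 + 5 = 19, s = 8 + 19 = 27.
Iteration 3: 19 < 92 holds -> n = 19 * 2 + 5 = 43, s = 27 + 43 = 70.
Iteration 4: 43 < 92 holds -> n = 43 * 2 + 5 = 91, s = 70 + 91 = 161.
Iteration 5: 91 < 92 holds -> n = 91 * 2 + 5 = 187, s = 161 + 187 = 348.
Iteration 6: 187 < 92 fails; recursion stops.
SUM(n) = 1 + 7 + 19 + 43 + 91 + 187 = 348.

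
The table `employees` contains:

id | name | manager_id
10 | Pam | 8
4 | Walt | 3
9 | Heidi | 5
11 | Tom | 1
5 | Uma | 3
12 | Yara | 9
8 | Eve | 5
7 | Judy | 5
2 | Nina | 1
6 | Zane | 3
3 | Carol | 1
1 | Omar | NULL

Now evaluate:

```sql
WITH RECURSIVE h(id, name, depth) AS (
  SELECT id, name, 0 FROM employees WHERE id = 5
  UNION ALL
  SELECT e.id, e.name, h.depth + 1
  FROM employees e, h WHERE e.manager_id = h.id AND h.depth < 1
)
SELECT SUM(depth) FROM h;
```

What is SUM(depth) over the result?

3

Base: id=5 (Uma) at depth 0.
Iteration 1: rows with manager_id in {5} -> Judy (id 7, depth 1), Eve (id 8, depth 1), Heidi (id 9, depth 1).
Iteration 2: depth < 1 fails for all current rows; recursion stops.
SUM(depth) = 0 + 1 + 1 + 1 = 3.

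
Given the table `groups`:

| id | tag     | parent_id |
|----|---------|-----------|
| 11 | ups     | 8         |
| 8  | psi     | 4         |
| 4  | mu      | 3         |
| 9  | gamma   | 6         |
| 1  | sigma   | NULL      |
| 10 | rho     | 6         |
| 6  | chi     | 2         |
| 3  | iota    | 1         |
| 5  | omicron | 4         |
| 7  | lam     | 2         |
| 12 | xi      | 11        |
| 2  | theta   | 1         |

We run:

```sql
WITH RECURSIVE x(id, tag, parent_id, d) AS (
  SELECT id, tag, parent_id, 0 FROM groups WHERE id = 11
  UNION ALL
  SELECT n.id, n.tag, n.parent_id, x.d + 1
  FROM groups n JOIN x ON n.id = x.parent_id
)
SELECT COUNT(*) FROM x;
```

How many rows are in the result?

Base: id=11 (ups), parent_id=8, d 0.
Iteration 1: join on id=8 -> psi (id 8, parent_id=4, d 1).
Iteration 2: join on id=4 -> mu (id 4, parent_id=3, d 2).
Iteration 3: join on id=3 -> iota (id 3, parent_id=1, d 3).
Iteration 4: join on id=1 -> sigma (id 1, parent_id=NULL, d 4).
Iteration 5: parent_id is NULL; no match; recursion stops.
Total rows emitted: 5.

5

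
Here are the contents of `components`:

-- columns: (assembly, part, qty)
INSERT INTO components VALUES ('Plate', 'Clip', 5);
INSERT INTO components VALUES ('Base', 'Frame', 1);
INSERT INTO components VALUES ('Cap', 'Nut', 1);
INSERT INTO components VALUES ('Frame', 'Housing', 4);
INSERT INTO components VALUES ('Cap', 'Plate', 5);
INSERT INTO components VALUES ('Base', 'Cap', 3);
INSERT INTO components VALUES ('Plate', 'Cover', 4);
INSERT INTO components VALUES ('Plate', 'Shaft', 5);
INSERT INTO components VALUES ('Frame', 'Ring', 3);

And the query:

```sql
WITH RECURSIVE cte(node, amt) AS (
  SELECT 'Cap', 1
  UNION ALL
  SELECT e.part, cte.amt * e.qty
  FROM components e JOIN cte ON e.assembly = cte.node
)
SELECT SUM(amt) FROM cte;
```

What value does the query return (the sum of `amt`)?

77

Base: (Cap, amt=1).
Iteration 1: components of {Cap} -> Nut = 1*1 = 1, Plate = 1*5 = 5.
Iteration 2: components of {Nut,Plate} -> Clip = 5*5 = 25, Cover = 5*4 = 20, Shaft = 5*5 = 25.
Iteration 3: no further components; recursion stops.
SUM(amt) = 1 + 5 + 1 + 20 + 25 + 25 = 77.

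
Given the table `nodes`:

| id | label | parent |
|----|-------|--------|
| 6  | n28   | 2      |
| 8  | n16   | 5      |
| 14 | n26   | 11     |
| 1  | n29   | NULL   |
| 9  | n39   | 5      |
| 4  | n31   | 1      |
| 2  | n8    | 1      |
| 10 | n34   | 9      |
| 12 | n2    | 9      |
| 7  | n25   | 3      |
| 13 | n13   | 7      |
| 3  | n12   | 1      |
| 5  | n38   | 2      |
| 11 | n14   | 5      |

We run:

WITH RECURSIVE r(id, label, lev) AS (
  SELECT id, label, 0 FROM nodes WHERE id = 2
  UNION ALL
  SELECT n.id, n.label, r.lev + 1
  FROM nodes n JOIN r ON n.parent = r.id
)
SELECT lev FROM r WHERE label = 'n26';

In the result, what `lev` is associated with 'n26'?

Base: id=2 (n8) at lev 0.
Iteration 1: rows with parent in {2} -> n38 (id 5, lev 1), n28 (id 6, lev 1).
Iteration 2: rows with parent in {5,6} -> n16 (id 8, lev 2), n39 (id 9, lev 2), n14 (id 11, lev 2).
Iteration 3: rows with parent in {8,9,11} -> n34 (id 10, lev 3), n2 (id 12, lev 3), n26 (id 14, lev 3).
Iteration 4: no rows with parent in {10,12,14}; recursion stops.

3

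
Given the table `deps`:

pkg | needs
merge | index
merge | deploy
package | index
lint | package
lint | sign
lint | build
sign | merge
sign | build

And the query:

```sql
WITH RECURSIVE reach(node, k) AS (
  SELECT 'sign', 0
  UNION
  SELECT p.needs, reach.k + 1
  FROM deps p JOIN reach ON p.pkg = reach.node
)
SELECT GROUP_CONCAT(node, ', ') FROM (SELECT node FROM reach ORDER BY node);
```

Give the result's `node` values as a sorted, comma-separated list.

build, deploy, index, merge, sign

Base: (sign, k=0).
Iteration 1: edges from {sign} -> (build, k=1), (merge, k=1).
Iteration 2: edges from {build,merge} -> (deploy, k=2), (index, k=2).
Iteration 3: no outgoing edges from {deploy,index}; recursion stops.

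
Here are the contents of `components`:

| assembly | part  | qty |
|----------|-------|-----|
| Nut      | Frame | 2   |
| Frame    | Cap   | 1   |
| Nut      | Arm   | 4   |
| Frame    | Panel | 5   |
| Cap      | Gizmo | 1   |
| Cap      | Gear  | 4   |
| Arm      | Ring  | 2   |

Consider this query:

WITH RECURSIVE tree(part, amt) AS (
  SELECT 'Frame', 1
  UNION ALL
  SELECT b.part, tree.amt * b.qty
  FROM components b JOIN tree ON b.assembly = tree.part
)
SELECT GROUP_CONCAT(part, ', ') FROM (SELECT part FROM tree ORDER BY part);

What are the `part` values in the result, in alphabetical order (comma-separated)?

Base: (Frame, amt=1).
Iteration 1: components of {Frame} -> Cap = 1*1 = 1, Panel = 1*5 = 5.
Iteration 2: components of {Cap,Panel} -> Gear = 1*4 = 4, Gizmo = 1*1 = 1.
Iteration 3: no further components; recursion stops.

Cap, Frame, Gear, Gizmo, Panel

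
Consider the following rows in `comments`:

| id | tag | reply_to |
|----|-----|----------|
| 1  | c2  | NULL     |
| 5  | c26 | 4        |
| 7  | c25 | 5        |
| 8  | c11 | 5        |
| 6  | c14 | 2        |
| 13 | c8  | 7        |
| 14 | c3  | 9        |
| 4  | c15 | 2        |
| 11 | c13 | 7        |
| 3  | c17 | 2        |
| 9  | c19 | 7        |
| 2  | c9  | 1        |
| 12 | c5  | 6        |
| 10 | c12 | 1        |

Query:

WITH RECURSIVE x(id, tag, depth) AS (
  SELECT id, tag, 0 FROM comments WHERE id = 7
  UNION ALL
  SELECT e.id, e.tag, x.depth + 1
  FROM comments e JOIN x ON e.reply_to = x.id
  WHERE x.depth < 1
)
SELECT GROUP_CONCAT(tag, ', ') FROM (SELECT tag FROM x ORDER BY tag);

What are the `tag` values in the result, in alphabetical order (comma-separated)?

c13, c19, c25, c8

Base: id=7 (c25) at depth 0.
Iteration 1: rows with reply_to in {7} -> c19 (id 9, depth 1), c13 (id 11, depth 1), c8 (id 13, depth 1).
Iteration 2: depth < 1 fails for all current rows; recursion stops.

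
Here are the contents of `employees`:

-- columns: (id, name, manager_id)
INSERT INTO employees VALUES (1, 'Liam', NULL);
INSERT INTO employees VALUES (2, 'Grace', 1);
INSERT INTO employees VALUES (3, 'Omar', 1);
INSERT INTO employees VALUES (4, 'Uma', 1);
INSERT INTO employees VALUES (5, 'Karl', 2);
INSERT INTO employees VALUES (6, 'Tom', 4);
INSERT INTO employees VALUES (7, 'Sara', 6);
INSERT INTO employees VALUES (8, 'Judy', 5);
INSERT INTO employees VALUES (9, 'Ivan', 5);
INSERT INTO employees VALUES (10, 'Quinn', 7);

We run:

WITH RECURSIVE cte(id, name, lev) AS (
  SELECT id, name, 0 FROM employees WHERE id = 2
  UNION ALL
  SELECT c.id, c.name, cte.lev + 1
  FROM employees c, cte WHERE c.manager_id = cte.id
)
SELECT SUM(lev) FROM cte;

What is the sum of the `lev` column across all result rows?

Base: id=2 (Grace) at lev 0.
Iteration 1: rows with manager_id in {2} -> Karl (id 5, lev 1).
Iteration 2: rows with manager_id in {5} -> Judy (id 8, lev 2), Ivan (id 9, lev 2).
Iteration 3: no rows with manager_id in {8,9}; recursion stops.
SUM(lev) = 0 + 1 + 2 + 2 = 5.

5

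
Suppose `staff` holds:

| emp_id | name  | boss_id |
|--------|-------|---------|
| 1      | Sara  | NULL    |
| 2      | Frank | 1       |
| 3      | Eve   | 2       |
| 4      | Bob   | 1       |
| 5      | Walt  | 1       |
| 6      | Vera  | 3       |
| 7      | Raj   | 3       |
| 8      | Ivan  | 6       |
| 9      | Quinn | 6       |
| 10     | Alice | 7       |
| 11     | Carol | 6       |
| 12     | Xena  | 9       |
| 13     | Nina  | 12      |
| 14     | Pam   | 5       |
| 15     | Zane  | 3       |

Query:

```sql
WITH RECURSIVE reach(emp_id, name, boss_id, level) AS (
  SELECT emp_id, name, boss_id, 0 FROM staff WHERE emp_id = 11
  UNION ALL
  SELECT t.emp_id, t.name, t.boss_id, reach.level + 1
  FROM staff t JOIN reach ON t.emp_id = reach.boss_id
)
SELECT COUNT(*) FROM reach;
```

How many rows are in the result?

5

Base: emp_id=11 (Carol), boss_id=6, level 0.
Iteration 1: join on emp_id=6 -> Vera (id 6, boss_id=3, level 1).
Iteration 2: join on emp_id=3 -> Eve (id 3, boss_id=2, level 2).
Iteration 3: join on emp_id=2 -> Frank (id 2, boss_id=1, level 3).
Iteration 4: join on emp_id=1 -> Sara (id 1, boss_id=NULL, level 4).
Iteration 5: boss_id is NULL; no match; recursion stops.
Total rows emitted: 5.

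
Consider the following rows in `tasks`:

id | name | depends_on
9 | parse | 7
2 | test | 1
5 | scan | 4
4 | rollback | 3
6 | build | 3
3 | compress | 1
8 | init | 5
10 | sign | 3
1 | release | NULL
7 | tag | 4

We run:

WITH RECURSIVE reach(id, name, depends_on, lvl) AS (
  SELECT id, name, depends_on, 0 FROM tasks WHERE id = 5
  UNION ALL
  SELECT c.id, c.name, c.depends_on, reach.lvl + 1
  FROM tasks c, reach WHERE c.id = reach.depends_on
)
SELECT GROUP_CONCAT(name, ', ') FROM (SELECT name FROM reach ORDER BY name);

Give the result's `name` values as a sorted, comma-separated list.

Base: id=5 (scan), depends_on=4, lvl 0.
Iteration 1: join on id=4 -> rollback (id 4, depends_on=3, lvl 1).
Iteration 2: join on id=3 -> compress (id 3, depends_on=1, lvl 2).
Iteration 3: join on id=1 -> release (id 1, depends_on=NULL, lvl 3).
Iteration 4: depends_on is NULL; no match; recursion stops.

compress, release, rollback, scan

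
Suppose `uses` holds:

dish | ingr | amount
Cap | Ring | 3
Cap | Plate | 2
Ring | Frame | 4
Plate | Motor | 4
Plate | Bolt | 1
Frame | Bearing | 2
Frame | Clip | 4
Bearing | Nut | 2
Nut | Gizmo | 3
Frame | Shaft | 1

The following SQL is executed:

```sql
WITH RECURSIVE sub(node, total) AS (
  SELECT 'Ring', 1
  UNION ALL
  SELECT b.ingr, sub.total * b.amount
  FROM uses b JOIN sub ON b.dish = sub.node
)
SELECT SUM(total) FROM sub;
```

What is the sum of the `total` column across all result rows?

Base: (Ring, total=1).
Iteration 1: components of {Ring} -> Frame = 1*4 = 4.
Iteration 2: components of {Frame} -> Bearing = 4*2 = 8, Clip = 4*4 = 16, Shaft = 4*1 = 4.
Iteration 3: components of {Bearing,Clip,Shaft} -> Nut = 8*2 = 16.
Iteration 4: components of {Nut} -> Gizmo = 16*3 = 48.
Iteration 5: no further components; recursion stops.
SUM(total) = 1 + 4 + 8 + 16 + 4 + 16 + 48 = 97.

97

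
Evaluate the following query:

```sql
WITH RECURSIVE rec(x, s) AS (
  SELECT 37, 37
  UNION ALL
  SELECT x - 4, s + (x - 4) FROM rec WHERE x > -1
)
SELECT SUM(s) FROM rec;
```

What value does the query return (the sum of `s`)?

Base: x=37, s=37.
Iteration 1: 37 > -1 holds -> x = 37 - 4 = 33, s = 37 + 33 = 70.
Iteration 2: 33 > -1 holds -> x = 33 - 4 = 29, s = 70 + 29 = 99.
Iteration 3: 29 > -1 holds -> x = 29 - 4 = 25, s = 99 + 25 = 124.
Iteration 4: 25 > -1 holds -> x = 25 - 4 = 21, s = 124 + 21 = 145.
Iteration 5: 21 > -1 holds -> x = 21 - 4 = 17, s = 145 + 17 = 162.
Iteration 6: 17 > -1 holds -> x = 17 - 4 = 13, s = 162 + 13 = 175.
Iteration 7: 13 > -1 holds -> x = 13 - 4 = 9, s = 175 + 9 = 184.
Iteration 8: 9 > -1 holds -> x = 9 - 4 = 5, s = 184 + 5 = 189.
Iteration 9: 5 > -1 holds -> x = 5 - 4 = 1, s = 189 + 1 = 190.
Iteration 10: 1 > -1 holds -> x = 1 - 4 = -3, s = 190 + -3 = 187.
Iteration 11: -3 > -1 fails; recursion stops.
SUM(s) = 37 + 70 + 99 + 124 + 145 + 162 + 175 + 184 + 189 + 190 + 187 = 1562.

1562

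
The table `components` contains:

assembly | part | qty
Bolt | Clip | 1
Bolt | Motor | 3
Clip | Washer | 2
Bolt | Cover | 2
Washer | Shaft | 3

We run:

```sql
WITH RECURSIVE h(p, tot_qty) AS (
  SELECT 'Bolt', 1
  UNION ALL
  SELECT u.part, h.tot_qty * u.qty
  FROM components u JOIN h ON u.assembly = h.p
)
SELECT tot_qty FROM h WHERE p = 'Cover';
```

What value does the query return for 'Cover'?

2

Base: (Bolt, tot_qty=1).
Iteration 1: components of {Bolt} -> Clip = 1*1 = 1, Cover = 1*2 = 2, Motor = 1*3 = 3.
Iteration 2: components of {Clip,Cover,Motor} -> Washer = 1*2 = 2.
Iteration 3: components of {Washer} -> Shaft = 2*3 = 6.
Iteration 4: no further components; recursion stops.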